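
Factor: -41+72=31^1=31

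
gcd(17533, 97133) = 1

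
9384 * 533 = 5001672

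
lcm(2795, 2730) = 117390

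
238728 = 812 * 294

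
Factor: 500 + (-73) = 7^1*61^1 = 427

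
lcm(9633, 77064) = 77064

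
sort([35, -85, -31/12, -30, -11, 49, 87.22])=[-85, -30, -11, -31/12, 35, 49, 87.22]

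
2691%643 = 119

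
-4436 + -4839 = -9275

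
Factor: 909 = 3^2 * 101^1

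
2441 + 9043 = 11484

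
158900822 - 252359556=-93458734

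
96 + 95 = 191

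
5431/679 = 7 + 678/679 ≈ 8.00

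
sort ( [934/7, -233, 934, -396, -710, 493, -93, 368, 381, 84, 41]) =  [-710, -396, -233, -93, 41, 84, 934/7, 368, 381, 493, 934]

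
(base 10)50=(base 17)2g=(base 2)110010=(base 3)1212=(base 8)62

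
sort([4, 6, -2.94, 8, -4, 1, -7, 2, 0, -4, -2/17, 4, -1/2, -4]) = [-7, -4, -4, -4, -2.94, -1/2, -2/17, 0, 1, 2, 4, 4, 6, 8]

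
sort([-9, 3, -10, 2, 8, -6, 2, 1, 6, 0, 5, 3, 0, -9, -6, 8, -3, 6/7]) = [-10, -9, -9, -6, -6, -3, 0, 0, 6/7, 1, 2, 2, 3, 3, 5, 6, 8, 8]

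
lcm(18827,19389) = 1299063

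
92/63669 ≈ 0.00144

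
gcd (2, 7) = 1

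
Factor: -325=-1 * 5^2 * 13^1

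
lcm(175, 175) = 175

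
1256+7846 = 9102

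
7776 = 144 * 54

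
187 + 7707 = 7894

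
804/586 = 1 + 109/293 ≈ 1.37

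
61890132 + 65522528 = 127412660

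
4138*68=281384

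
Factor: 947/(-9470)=-1*2^(-1)*5^(-1)=-1/10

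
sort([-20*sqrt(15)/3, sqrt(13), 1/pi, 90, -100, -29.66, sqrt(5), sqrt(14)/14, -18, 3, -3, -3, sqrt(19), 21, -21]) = [-100, -29.66, -20*sqrt(15)/3, -21, -18, -3, -3, sqrt(14)/14, 1/pi, sqrt(5), 3, sqrt(13), sqrt(19), 21, 90]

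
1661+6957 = 8618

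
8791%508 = 155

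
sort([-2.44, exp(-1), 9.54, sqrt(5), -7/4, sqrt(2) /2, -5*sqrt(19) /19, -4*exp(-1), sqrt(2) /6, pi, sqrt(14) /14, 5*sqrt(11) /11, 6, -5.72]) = [-5.72, -2.44, -7/4, -4*exp(-1), -5*sqrt(19) /19, sqrt(2) /6, sqrt(14) /14, exp(-1), sqrt(2) /2, 5*sqrt(11) /11, sqrt(5), pi, 6, 9.54]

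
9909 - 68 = 9841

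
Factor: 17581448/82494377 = 2^3 * 7^(-1) * 2287^(-1) * 5153^(-1) * 2197681^1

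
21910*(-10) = -219100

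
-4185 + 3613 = -572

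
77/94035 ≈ 0.000819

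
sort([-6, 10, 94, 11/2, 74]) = [-6, 11/2, 10, 74, 94]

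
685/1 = 685 = 685.00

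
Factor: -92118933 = -1*3^2*23^1*445019^1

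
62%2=0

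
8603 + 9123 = 17726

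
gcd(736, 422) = 2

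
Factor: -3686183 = -1 * 3686183^1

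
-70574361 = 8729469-79303830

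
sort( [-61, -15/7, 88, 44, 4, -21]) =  [-61, -21, -15/7, 4, 44, 88]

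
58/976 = 29/488 ≈ 0.0594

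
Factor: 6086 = 2^1 * 17^1 * 179^1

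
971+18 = 989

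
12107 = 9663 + 2444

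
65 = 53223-53158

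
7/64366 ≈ 0.000109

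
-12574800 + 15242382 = 2667582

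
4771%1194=1189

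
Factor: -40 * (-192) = 2^9 * 3^1 * 5^1 = 7680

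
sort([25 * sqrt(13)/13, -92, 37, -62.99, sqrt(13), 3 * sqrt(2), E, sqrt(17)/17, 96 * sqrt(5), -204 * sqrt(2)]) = [-204 * sqrt(2), -92, -62.99, sqrt(17)/17, E, sqrt(13), 3 * sqrt(2), 25 * sqrt(13)/13, 37, 96 * sqrt(5)]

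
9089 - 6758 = 2331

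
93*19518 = 1815174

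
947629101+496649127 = 1444278228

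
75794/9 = 8421 + 5/9 ≈ 8421.56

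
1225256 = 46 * 26636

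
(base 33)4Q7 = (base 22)AH7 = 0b1010001100101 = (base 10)5221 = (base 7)21136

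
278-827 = -549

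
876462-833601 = 42861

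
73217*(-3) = -219651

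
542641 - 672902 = -130261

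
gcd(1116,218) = 2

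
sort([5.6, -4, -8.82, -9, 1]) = [-9, -8.82, -4, 1, 5.6]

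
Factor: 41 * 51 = 3^1 * 17^1 * 41^1 = 2091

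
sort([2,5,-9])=[-9,2,5]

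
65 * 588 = 38220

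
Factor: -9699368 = -1*2^3*7^1*379^1*457^1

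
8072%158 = 14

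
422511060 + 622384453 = 1044895513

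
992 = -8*(-124)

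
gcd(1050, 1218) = 42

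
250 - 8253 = -8003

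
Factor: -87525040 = -1 * 2^4 * 5^1 * 97^1 * 11279^1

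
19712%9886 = 9826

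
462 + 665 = 1127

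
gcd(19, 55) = 1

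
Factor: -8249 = -1*73^1*113^1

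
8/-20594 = -4/10297 ≈ -0.000388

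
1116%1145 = 1116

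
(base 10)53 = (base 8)65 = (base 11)49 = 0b110101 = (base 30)1n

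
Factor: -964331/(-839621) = 37^1*67^1*389^1*839621^(-1)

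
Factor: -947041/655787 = -1*11^(-1)*199^1*4759^1*59617^(-1)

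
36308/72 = 504 + 5/18 ≈ 504.28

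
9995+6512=16507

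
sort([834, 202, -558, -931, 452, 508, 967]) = [-931, -558, 202, 452, 508, 834, 967]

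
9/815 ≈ 0.0110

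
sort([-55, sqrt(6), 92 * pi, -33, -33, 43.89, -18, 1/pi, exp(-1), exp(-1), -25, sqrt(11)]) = [-55, -33, -33, -25, -18, 1/pi, exp(-1), exp(-1), sqrt(6), sqrt(11), 43.89, 92 * pi]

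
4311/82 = 52 + 47/82 ≈ 52.57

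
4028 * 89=358492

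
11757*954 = 11216178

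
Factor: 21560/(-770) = -1*2^2*7^1 = -28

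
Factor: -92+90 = -1*2^1 = -2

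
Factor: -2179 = -1*2179^1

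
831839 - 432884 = 398955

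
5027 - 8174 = -3147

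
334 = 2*167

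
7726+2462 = 10188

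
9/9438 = 3/3146 ≈ 0.000954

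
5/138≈0.0362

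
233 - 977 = -744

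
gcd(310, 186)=62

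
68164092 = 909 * 74988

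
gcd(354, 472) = 118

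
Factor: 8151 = 3^1 * 11^1 * 13^1 * 19^1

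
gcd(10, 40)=10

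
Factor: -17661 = -1*3^1*7^1*29^2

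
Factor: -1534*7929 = -1*2^1*3^2*13^1*59^1*881^1 = -12163086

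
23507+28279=51786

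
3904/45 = 86 + 34/45≈86.76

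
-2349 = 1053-3402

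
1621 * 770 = 1248170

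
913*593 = 541409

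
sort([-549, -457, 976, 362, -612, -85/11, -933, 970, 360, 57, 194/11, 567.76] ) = [-933, -612, -549, -457, -85/11, 194/11, 57, 360, 362, 567.76, 970, 976] 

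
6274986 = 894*7019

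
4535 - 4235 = 300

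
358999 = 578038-219039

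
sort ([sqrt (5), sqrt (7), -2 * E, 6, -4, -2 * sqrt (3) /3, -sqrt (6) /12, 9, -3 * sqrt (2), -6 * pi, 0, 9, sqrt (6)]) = [-6 * pi, -2 * E, -3 * sqrt (2), -4, -2 * sqrt (3) /3, -sqrt (6) /12, 0, sqrt (5), sqrt (6), sqrt (7), 6, 9, 9]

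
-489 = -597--108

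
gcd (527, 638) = 1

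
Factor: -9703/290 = -1 * 2^(-1) * 5^(-1) * 29^(-1) * 31^1 * 313^1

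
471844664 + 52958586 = 524803250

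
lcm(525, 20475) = 20475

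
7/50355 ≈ 0.000139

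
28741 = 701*41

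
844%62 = 38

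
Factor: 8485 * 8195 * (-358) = -1 * 2^1 * 5^2 * 11^1 * 149^1 * 179^1 * 1697^1 = -24893377850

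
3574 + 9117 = 12691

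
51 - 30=21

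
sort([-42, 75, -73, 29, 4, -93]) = [-93, -73, -42, 4, 29, 75]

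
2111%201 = 101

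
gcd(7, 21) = 7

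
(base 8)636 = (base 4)12132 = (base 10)414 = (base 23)i0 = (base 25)ge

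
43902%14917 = 14068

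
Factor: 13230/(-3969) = -1*2^1*3^(-1)*5^1 = -10/3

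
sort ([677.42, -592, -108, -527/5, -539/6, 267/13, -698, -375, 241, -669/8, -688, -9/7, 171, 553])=[-698, -688, -592, -375, -108, -527/5, -539/6, -669/8, -9/7, 267/13, 171, 241, 553, 677.42]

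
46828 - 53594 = -6766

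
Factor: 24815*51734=2^1*5^1*7^1*709^1*25867^1=1283779210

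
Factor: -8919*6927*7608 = -1*2^3*3^4*317^1*991^1*2309^1 = -470036794104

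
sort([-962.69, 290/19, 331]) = [-962.69, 290/19, 331]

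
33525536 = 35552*943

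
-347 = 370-717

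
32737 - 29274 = 3463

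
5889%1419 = 213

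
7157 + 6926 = 14083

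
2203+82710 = 84913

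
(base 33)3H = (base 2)1110100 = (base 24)4K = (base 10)116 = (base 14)84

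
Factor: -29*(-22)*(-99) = -1*2^1*3^2*11^2*29^1 = -63162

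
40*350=14000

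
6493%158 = 15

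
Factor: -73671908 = -1 * 2^2 * 53^1 * 347509^1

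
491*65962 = 32387342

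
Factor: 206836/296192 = 2^(-6)*7^1*13^(-1)*83^1 = 581/832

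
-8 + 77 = 69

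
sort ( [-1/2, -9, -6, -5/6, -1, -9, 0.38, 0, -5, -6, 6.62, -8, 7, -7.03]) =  [-9, -9, -8, -7.03, -6, -6, -5, -1, -5/6, -1/2, 0, 0.38, 6.62, 7]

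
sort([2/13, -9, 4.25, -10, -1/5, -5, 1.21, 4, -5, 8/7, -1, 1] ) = [-10, -9, -5, -5, -1, -1/5, 2/13, 1, 8/7, 1.21, 4, 4.25] 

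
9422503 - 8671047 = 751456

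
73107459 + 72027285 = 145134744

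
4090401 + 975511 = 5065912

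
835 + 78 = 913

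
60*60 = 3600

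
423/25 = 16 + 23/25 = 16.92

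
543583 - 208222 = 335361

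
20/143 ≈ 0.140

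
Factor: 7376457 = 3^1 * 11^1 * 223529^1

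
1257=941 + 316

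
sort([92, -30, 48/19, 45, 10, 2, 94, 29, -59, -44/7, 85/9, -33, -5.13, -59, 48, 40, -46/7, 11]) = [-59, -59, -33, -30, -46/7, -44/7, -5.13, 2, 48/19, 85/9, 10, 11, 29, 40, 45, 48, 92, 94]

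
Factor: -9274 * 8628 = -1 * 2^3 * 3^1 * 719^1 * 4637^1 = -80016072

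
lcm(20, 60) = 60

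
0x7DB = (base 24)3BJ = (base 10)2011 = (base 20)50B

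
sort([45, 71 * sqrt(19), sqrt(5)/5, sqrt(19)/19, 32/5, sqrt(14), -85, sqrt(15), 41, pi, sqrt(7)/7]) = [-85, sqrt(19)/19, sqrt(7)/7, sqrt(5)/5, pi, sqrt(14), sqrt(15), 32/5, 41, 45, 71 * sqrt(19)]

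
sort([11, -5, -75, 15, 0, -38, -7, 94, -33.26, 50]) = [-75, -38, -33.26, -7, -5, 0, 11, 15, 50, 94]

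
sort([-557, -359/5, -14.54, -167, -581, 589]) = [-581, -557, -167, -359/5, -14.54, 589]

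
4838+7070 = 11908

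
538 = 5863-5325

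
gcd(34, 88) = 2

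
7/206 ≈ 0.0340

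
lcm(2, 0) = 0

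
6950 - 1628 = 5322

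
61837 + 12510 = 74347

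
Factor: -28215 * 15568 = -1 * 2^4 * 3^3 * 5^1 * 7^1 * 11^1 * 19^1 * 139^1 = -439251120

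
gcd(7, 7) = 7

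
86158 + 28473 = 114631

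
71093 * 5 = 355465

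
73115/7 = 10445 = 10445.00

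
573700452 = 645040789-71340337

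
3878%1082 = 632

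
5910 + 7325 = 13235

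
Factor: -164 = -1 * 2^2 * 41^1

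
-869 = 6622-7491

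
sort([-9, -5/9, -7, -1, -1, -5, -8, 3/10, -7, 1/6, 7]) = [-9, -8, -7, -7, -5, -1, -1, -5/9, 1/6, 3/10, 7]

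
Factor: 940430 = 2^1*5^1*157^1*599^1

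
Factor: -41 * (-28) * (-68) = -1 * 2^4 * 7^1 * 17^1 * 41^1 = -78064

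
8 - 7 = 1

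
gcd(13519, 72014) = 1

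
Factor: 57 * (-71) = -1 * 3^1 * 19^1 * 71^1 = -4047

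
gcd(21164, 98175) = 11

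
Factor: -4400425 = -1*5^2*176017^1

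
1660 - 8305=-6645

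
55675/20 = 2783 + 3/4 = 2783.75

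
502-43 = 459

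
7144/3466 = 3572/1733 ≈ 2.06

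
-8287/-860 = 9 + 547/860 ≈ 9.64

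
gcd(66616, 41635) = 8327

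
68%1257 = 68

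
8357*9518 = 79541926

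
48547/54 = 899 + 1/54≈899.02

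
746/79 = 9+35/79≈9.44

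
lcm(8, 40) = 40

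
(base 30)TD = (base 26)17P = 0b1101110011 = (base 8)1563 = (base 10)883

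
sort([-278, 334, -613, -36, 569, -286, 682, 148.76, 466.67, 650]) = [-613, -286, -278, -36, 148.76, 334, 466.67, 569, 650, 682]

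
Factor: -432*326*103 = -1*2^5*3^3*103^1*163^1 = -14505696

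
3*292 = 876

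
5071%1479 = 634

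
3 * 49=147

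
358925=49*7325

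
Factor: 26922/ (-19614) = -1*467^ (-1)*641^1 = -641/467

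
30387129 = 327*92927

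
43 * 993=42699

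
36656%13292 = 10072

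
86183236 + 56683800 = 142867036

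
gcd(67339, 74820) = 1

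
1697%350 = 297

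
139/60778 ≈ 0.00229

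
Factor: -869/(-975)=3^(-1) * 5^(-2) * 11^1 * 13^(-1) * 79^1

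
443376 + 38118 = 481494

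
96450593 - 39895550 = 56555043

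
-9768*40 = -390720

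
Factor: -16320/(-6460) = 2^4*3^1*19^(-1) = 48/19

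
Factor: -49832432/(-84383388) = 2^2 * 3^(-2) * 13^1 * 29^(-1) * 131^(-1) * 617^(-1) * 239579^1 = 12458108/21095847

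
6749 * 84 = 566916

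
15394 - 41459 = -26065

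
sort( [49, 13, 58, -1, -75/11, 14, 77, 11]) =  [-75/11, -1, 11, 13, 14, 49, 58, 77]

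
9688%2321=404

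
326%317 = 9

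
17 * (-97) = -1649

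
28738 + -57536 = -28798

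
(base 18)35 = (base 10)59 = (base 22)2f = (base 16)3b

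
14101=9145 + 4956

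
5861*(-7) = -41027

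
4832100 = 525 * 9204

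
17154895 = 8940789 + 8214106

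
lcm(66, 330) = 330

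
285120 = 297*960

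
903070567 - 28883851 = 874186716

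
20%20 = 0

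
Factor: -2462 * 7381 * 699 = -1 * 2^1 * 3^1 * 11^2 * 61^1 * 233^1 * 1231^1 = -12702243378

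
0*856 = 0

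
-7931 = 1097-9028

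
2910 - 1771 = 1139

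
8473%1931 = 749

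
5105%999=110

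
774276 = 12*64523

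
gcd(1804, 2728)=44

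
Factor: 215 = 5^1*43^1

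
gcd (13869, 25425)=9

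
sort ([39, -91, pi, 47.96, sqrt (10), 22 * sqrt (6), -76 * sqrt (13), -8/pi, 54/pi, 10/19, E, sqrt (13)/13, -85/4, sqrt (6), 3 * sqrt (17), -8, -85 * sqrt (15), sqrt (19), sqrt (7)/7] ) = [-85 * sqrt (15), -76 * sqrt (13), -91, -85/4, -8, -8/pi, sqrt (13)/13, sqrt (7)/7, 10/19, sqrt (6), E, pi, sqrt (10), sqrt (19), 3 * sqrt (17), 54/pi, 39, 47.96, 22 * sqrt (6)] 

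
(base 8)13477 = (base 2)1011100111111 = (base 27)84b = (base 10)5951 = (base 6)43315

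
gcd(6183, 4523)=1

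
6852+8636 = 15488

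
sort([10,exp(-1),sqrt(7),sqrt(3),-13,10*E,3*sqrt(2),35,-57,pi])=[-57,-13,exp(-1),sqrt(3),sqrt(7),pi,3*sqrt(2),10,10*E,35]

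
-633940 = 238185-872125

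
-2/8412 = -1/4206 ≈ -0.000238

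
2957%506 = 427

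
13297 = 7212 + 6085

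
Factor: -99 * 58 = -1 * 2^1 * 3^2 * 11^1 * 29^1 = -5742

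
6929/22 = 314 + 21/22 ≈ 314.95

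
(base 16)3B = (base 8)73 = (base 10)59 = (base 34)1P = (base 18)35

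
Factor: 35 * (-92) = -1 * 2^2 * 5^1 * 7^1 * 23^1 = -3220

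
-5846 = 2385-8231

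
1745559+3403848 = 5149407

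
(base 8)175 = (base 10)125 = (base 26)4l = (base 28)4d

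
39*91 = 3549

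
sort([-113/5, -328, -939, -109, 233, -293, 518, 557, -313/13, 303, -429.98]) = [-939, -429.98, -328, -293, -109, -313/13, -113/5, 233, 303, 518, 557]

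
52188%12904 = 572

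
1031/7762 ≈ 0.133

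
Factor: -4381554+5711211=3^1*7^1*63317^1=1329657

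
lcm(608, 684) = 5472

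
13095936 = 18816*696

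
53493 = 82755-29262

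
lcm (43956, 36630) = 219780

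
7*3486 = 24402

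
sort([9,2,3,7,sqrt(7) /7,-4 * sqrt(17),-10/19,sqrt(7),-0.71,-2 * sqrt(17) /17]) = [-4 * sqrt(17),-0.71,-10/19,-2 * sqrt(17) /17,sqrt(7) /7,2,sqrt(7),3,7,9]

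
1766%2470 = 1766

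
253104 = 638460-385356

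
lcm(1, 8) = 8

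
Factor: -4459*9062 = -1*2^1*7^3*13^1*23^1*197^1 = -40407458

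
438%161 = 116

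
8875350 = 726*12225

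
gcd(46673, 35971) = 1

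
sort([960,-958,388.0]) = [-958,388.0,960]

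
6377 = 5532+845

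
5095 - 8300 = -3205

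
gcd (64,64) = 64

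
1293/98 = 13+19/98 ≈ 13.19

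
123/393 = 41/131 ≈ 0.313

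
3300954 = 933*3538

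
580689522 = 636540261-55850739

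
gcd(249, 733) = 1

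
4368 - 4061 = 307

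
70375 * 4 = 281500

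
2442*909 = 2219778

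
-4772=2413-7185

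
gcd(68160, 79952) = 16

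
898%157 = 113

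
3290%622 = 180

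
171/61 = 2 + 49/61 ≈ 2.80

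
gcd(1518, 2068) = 22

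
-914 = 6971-7885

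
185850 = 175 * 1062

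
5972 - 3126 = 2846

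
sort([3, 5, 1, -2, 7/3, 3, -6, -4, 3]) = [-6, -4, -2, 1, 7/3, 3, 3, 3, 5]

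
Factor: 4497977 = 11^1*461^1*887^1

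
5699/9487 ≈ 0.601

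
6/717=2/239≈0.00837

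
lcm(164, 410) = 820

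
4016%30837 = 4016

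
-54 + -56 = -110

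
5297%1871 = 1555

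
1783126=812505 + 970621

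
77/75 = 1 + 2/75 ≈ 1.03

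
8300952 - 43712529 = -35411577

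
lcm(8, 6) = 24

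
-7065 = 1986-9051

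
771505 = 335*2303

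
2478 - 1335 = 1143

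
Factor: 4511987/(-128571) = -1*3^(-1)*19^1*61^1*229^1*2521^(-1) = -265411/7563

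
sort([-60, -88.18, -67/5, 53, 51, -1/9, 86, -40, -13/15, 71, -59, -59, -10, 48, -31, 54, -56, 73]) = [-88.18, -60, -59, -59, -56, -40, -31, -67/5, -10, -13/15, -1/9, 48, 51, 53, 54, 71, 73, 86]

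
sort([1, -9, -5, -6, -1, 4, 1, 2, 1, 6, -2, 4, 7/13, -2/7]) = [-9, -6, -5, -2, -1, -2/7, 7/13, 1, 1, 1, 2, 4, 4, 6]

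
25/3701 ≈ 0.00675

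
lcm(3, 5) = 15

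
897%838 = 59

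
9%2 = 1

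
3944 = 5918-1974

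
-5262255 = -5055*1041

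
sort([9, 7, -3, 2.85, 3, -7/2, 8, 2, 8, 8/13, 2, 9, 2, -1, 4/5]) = [-7/2, -3, -1, 8/13, 4/5, 2, 2, 2, 2.85, 3, 7, 8, 8, 9, 9]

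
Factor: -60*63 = -1*2^2*3^3*5^1*7^1 = -3780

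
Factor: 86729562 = 2^1*3^3*1163^1*1381^1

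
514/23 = 22 + 8/23 ≈ 22.35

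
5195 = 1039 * 5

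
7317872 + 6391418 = 13709290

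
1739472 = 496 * 3507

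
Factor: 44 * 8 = 2^5 * 11^1 = 352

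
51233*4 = 204932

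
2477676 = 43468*57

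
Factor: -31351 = -1 * 107^1 * 293^1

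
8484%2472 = 1068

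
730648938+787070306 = 1517719244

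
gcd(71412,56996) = 4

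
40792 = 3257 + 37535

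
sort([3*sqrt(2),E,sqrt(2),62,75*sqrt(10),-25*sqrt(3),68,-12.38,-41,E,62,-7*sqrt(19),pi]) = [-25*sqrt(3),-41,-7*sqrt(19),-12.38,sqrt(2),E,E,pi,3*sqrt(2),62,62,68,75*sqrt(10)]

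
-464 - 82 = -546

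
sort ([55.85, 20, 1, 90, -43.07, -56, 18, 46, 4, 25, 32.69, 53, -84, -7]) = [-84, -56, -43.07, -7, 1, 4, 18, 20, 25, 32.69, 46, 53, 55.85, 90]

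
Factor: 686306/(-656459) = -1*2^1*343153^1*656459^(-1)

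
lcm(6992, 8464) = 160816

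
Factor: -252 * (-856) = 2^5 * 3^2 * 7^1 * 107^1 = 215712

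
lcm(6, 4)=12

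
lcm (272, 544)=544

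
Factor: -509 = -1*509^1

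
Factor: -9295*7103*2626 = -1*2^1*5^1*11^1*13^3*101^1*7103^1 = -173374783010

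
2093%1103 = 990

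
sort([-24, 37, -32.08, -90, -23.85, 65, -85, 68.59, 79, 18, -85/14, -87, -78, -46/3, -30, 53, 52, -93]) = [-93, -90, -87, -85, -78, -32.08, -30, -24, -23.85, -46/3, -85/14, 18, 37, 52, 53, 65, 68.59, 79]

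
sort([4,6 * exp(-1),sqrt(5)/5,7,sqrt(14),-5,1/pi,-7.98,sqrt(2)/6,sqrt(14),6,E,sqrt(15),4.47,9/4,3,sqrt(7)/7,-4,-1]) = [-7.98,-5,-4,-1,sqrt(2)/6,1/pi,sqrt(7)/7,sqrt(5)/5,6 * exp(-1),9/4,E,3,sqrt(14),sqrt(14),sqrt(15),4,4.47,6,7]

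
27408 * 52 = 1425216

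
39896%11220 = 6236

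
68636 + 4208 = 72844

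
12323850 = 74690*165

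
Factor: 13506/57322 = 3^1*2251^1*28661^(-1) = 6753/28661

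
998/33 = 30 + 8/33 ≈ 30.24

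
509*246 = 125214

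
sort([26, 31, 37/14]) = [37/14, 26, 31]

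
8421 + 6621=15042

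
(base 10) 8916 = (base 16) 22d4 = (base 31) 98j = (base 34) 7o8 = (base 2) 10001011010100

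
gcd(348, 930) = 6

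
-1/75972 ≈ -0.0000132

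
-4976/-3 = 1658 + 2/3 ≈ 1658.67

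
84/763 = 12/109 ≈ 0.110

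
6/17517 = 2/5839 ≈ 0.000343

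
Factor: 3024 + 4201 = 5^2 * 17^2 = 7225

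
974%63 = 29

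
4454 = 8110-3656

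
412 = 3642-3230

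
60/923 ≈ 0.0650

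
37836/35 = 1081+1/35≈1081.03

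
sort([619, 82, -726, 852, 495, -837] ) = [-837, -726, 82, 495, 619, 852] 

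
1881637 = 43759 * 43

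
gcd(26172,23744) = 4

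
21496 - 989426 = -967930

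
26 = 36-10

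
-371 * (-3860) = 1432060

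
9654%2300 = 454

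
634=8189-7555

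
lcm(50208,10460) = 251040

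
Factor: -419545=-1*5^1*7^1*11987^1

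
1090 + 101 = 1191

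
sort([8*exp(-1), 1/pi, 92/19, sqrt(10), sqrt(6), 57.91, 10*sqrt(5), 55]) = [1/pi, sqrt(6), 8*exp(-1), sqrt(10), 92/19, 10*sqrt(5), 55, 57.91]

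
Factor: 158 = 2^1*79^1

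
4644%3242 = 1402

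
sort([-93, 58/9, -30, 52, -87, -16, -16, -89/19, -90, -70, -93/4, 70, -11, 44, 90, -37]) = [-93, -90, -87, -70, -37, -30, -93/4, -16, -16, -11, -89/19, 58/9, 44, 52, 70, 90]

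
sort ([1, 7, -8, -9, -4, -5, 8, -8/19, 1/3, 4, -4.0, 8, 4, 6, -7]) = [-9, -8, -7, -5, -4, -4.0, -8/19, 1/3, 1, 4, 4, 6, 7, 8, 8]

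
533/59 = 9+2/59 ≈ 9.03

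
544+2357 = 2901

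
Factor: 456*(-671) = -1*2^3*3^1*11^1*19^1*61^1 = -305976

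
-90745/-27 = 3360 + 25/27 ≈ 3360.93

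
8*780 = 6240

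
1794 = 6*299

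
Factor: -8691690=-1 * 2^1 * 3^1 * 5^1 * 7^1 * 41389^1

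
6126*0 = 0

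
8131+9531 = 17662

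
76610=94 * 815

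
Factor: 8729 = 7^1 * 29^1 * 43^1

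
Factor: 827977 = 23^1*35999^1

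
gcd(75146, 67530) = 2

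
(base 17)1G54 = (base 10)9626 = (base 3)111012112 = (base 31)A0G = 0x259A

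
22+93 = 115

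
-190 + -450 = -640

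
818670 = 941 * 870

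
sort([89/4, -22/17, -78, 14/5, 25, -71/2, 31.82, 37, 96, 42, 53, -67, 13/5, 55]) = [-78, -67, -71/2, -22/17, 13/5, 14/5, 89/4, 25, 31.82, 37, 42, 53, 55, 96]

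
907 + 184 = 1091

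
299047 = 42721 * 7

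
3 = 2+1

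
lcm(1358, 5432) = 5432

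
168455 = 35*4813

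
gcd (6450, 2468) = 2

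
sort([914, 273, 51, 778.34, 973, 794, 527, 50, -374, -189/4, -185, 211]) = [-374, -185, -189/4, 50, 51, 211, 273, 527, 778.34, 794, 914, 973]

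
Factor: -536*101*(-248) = 2^6*31^1*67^1*101^1 = 13425728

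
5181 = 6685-1504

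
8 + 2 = 10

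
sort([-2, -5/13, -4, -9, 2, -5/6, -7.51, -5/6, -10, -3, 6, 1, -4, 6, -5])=[-10, -9, -7.51, -5, -4, -4, -3, -2, -5/6, -5/6, -5/13, 1, 2, 6, 6]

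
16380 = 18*910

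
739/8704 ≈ 0.0849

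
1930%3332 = 1930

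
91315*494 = 45109610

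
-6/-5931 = 2/1977 ≈ 0.00101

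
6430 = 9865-3435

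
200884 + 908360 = 1109244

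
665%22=5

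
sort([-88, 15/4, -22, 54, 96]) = [-88, -22, 15/4, 54, 96]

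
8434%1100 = 734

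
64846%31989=868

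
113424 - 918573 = -805149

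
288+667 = 955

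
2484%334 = 146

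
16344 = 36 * 454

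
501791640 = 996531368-494739728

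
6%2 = 0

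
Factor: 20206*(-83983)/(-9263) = 2^1*59^(-1)*157^(-1)*10103^1*83983^1 = 1696960498/9263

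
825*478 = 394350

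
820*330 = 270600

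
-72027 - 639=-72666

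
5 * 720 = 3600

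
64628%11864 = 5308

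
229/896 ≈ 0.256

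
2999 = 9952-6953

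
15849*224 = 3550176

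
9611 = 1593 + 8018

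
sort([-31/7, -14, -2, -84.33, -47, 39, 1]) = [-84.33, -47, -14, -31/7, -2, 1, 39]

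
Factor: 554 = 2^1*277^1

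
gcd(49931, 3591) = 7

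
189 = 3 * 63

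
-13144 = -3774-9370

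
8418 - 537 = 7881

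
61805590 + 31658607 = 93464197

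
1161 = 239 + 922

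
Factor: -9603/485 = -1 * 3^2 * 5^(-1) * 11^1 = -99/5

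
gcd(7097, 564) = 47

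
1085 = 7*155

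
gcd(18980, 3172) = 52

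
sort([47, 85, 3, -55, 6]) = [-55, 3, 6, 47, 85]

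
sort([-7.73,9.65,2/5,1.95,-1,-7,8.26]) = [-7.73,-7,-1,2/5,1.95,8.26,9.65]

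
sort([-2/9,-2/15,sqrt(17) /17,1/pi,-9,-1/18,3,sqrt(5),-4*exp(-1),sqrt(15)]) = [-9,-4*exp(-1),-2/9,-2/15,-1/18,sqrt(17) /17,1/pi,sqrt(5),3,sqrt(15)]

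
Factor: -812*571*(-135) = 2^2*3^3*5^1*7^1*29^1*571^1 = 62593020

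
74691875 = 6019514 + 68672361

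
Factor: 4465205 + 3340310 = 5^1 * 509^1 * 3067^1 = 7805515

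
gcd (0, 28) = 28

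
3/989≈0.00303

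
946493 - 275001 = 671492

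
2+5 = 7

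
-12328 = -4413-7915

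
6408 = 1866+4542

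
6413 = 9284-2871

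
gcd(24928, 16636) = 4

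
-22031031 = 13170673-35201704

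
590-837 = -247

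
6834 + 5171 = 12005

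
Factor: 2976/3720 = 2^2*5^(-1) = 4/5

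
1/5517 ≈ 0.000181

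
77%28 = 21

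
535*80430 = 43030050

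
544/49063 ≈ 0.0111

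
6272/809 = 7 + 609/809 ≈ 7.75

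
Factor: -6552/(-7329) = 2^3 * 3^1 * 13^1 * 349^(-1) = 312/349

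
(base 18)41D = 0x52F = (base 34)151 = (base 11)AA7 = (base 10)1327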